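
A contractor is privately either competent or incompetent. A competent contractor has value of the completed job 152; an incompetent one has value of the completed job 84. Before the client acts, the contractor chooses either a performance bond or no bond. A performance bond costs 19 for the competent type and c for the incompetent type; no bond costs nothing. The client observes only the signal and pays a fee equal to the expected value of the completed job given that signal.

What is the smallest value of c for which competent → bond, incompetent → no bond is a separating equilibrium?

Under separation: bond → competent (pays 152); no bond → incompetent (pays 84).
Competent: 152 − 19 = 133 ≥ 84 − 0 = 84. Holds regardless of c. ✓
Incompetent: 84 − 0 ≥ 152 − c, so c ≥ 152 − 84 = 68.

68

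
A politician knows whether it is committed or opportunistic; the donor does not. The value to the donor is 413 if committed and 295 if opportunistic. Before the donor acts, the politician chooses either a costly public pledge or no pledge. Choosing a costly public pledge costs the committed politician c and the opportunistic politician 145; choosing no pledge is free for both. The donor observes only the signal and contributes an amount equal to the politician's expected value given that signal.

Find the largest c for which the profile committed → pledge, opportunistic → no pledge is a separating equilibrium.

118

Under separation: pledge → committed (pays 413); no pledge → opportunistic (pays 295).
Opportunistic: 295 − 0 = 295 ≥ 413 − 145 = 268. Holds regardless of c. ✓
Committed: 413 − c ≥ 295 − 0, so c ≤ 413 − 295 = 118.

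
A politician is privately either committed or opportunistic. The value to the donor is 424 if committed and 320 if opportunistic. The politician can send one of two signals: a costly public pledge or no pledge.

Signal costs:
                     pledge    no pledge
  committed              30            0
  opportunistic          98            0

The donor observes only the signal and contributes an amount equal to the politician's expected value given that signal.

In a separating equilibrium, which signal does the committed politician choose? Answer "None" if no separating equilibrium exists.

Try committed → pledge, opportunistic → no pledge:
  Under separation the donor infers type exactly: pledge → committed (pays 424), no pledge → opportunistic (pays 320).
  Committed: pledge gives 424 − 30 = 394; no pledge gives 320 − 0 = 320. No deviation. ✓
  Opportunistic: no pledge gives 320 − 0 = 320; pledge gives 424 − 98 = 326. Would deviate. ✗
Try committed → no pledge, opportunistic → pledge:
  Under separation the donor infers type exactly: no pledge → committed (pays 424), pledge → opportunistic (pays 320).
  Committed: no pledge gives 424 − 0 = 424; pledge gives 320 − 30 = 290. No deviation. ✓
  Opportunistic: pledge gives 320 − 98 = 222; no pledge gives 424 − 0 = 424. Would deviate. ✗
Neither assignment is incentive-compatible.

None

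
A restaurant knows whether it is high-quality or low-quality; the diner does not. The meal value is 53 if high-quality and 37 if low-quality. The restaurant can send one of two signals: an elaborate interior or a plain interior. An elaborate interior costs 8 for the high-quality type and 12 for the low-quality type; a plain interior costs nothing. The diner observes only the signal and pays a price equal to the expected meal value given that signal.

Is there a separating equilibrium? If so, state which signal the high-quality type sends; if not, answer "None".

None

Try high-quality → elaborate interior, low-quality → plain interior:
  If types separate, elaborate interior earns payment 53 and plain interior earns 37.
  High-quality: elaborate interior gives 53 − 8 = 45; plain interior gives 37 − 0 = 37. No deviation. ✓
  Low-quality: plain interior gives 37 − 0 = 37; elaborate interior gives 53 − 12 = 41. Would deviate. ✗
Try high-quality → plain interior, low-quality → elaborate interior:
  If types separate, plain interior earns payment 53 and elaborate interior earns 37.
  High-quality: plain interior gives 53 − 0 = 53; elaborate interior gives 37 − 8 = 29. No deviation. ✓
  Low-quality: elaborate interior gives 37 − 12 = 25; plain interior gives 53 − 0 = 53. Would deviate. ✗
Neither assignment is incentive-compatible.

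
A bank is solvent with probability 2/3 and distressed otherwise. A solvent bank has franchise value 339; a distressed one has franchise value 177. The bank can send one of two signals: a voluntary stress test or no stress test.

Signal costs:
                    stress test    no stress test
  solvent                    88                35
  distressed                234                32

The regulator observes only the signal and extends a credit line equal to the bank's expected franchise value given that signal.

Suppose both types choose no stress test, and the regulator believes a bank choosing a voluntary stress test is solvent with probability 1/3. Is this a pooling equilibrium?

Yes

On the equilibrium path (no stress test) the regulator holds the prior 2/3 and pays 2/3·339 + 1/3·177 = 285. Off-path (stress test) belief 1/3 gives 1/3·339 + 2/3·177 = 231.
Solvent: no stress test gives 285 − 35 = 250; stress test gives 231 − 88 = 143. Stays. ✓
Distressed: no stress test gives 285 − 32 = 253; stress test gives 231 − 234 = -3. Stays. ✓
Beliefs are Bayes-consistent on-path and both types best-respond.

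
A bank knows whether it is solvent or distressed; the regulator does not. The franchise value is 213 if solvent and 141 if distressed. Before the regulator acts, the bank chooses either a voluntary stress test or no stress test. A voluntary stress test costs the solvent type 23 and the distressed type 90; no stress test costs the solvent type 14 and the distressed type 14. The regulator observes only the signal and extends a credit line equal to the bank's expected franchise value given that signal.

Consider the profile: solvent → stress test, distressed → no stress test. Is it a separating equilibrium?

Under separation the regulator infers type exactly: stress test → solvent (pays 213), no stress test → distressed (pays 141).
Solvent: stress test gives 213 − 23 = 190; no stress test gives 141 − 14 = 127. No deviation. ✓
Distressed: no stress test gives 141 − 14 = 127; stress test gives 213 − 90 = 123. No deviation. ✓
Both incentive constraints hold.

Yes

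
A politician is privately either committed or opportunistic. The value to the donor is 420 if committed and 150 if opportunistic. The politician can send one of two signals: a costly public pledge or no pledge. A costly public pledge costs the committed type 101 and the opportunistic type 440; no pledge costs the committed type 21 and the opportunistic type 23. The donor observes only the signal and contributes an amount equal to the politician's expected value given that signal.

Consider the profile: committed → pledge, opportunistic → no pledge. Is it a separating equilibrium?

Yes

Under separation the donor infers type exactly: pledge → committed (pays 420), no pledge → opportunistic (pays 150).
Committed: pledge gives 420 − 101 = 319; no pledge gives 150 − 21 = 129. No deviation. ✓
Opportunistic: no pledge gives 150 − 23 = 127; pledge gives 420 − 440 = -20. No deviation. ✓
Both incentive constraints hold.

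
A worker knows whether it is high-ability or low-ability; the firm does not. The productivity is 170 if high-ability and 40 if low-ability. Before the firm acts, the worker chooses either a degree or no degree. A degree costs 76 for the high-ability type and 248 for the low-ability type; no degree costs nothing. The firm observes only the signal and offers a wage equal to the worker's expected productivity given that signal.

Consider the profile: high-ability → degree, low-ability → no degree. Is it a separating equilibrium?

Yes

Under separation the firm infers type exactly: degree → high-ability (pays 170), no degree → low-ability (pays 40).
High-ability: degree gives 170 − 76 = 94; no degree gives 40 − 0 = 40. No deviation. ✓
Low-ability: no degree gives 40 − 0 = 40; degree gives 170 − 248 = -78. No deviation. ✓
Neither type gains from mimicking the other.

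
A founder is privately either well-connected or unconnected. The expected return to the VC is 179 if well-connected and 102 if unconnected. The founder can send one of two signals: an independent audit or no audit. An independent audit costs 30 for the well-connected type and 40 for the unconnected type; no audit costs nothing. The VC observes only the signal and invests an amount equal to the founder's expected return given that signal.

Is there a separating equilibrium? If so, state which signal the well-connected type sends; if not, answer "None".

Try well-connected → audit, unconnected → no audit:
  If types separate, audit earns payment 179 and no audit earns 102.
  Well-connected: audit gives 179 − 30 = 149; no audit gives 102 − 0 = 102. No deviation. ✓
  Unconnected: no audit gives 102 − 0 = 102; audit gives 179 − 40 = 139. Would deviate. ✗
Try well-connected → no audit, unconnected → audit:
  If types separate, no audit earns payment 179 and audit earns 102.
  Well-connected: no audit gives 179 − 0 = 179; audit gives 102 − 30 = 72. No deviation. ✓
  Unconnected: audit gives 102 − 40 = 62; no audit gives 179 − 0 = 179. Would deviate. ✗
Neither assignment is incentive-compatible.

None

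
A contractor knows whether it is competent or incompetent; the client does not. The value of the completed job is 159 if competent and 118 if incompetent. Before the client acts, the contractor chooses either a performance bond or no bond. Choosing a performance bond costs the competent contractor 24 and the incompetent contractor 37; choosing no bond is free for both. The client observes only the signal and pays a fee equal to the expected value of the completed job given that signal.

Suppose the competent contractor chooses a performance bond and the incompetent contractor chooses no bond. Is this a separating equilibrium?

Under separation the client infers type exactly: bond → competent (pays 159), no bond → incompetent (pays 118).
Competent: bond gives 159 − 24 = 135; no bond gives 118 − 0 = 118. No deviation. ✓
Incompetent: no bond gives 118 − 0 = 118; bond gives 159 − 37 = 122. Would deviate. ✗

No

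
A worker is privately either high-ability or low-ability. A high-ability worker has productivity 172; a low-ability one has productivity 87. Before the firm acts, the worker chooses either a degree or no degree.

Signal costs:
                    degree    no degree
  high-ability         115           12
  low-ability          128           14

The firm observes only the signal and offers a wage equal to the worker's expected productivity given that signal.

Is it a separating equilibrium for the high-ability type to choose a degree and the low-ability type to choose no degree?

No

Under separation the firm infers type exactly: degree → high-ability (pays 172), no degree → low-ability (pays 87).
High-ability: degree gives 172 − 115 = 57; no degree gives 87 − 12 = 75. Would deviate. ✗
Low-ability: no degree gives 87 − 14 = 73; degree gives 172 − 128 = 44. No deviation. ✓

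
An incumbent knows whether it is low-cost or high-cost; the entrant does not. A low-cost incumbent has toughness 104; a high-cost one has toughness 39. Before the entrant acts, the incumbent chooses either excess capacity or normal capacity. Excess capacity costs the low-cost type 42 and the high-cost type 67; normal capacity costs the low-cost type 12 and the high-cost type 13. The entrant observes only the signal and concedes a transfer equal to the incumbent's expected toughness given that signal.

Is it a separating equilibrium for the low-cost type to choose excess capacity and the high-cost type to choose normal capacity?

No

Under separation the entrant infers type exactly: excess capacity → low-cost (pays 104), normal capacity → high-cost (pays 39).
Low-cost: excess capacity gives 104 − 42 = 62; normal capacity gives 39 − 12 = 27. No deviation. ✓
High-cost: normal capacity gives 39 − 13 = 26; excess capacity gives 104 − 67 = 37. Would deviate. ✗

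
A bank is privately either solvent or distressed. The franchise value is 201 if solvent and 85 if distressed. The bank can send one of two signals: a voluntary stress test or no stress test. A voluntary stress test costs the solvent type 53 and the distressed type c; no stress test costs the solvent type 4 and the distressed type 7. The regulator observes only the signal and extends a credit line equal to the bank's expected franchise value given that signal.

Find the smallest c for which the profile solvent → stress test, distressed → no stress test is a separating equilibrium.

123

Under separation: stress test → solvent (pays 201); no stress test → distressed (pays 85).
Solvent: 201 − 53 = 148 ≥ 85 − 4 = 81. Holds regardless of c. ✓
Distressed: 85 − 7 ≥ 201 − c, so c ≥ 201 − 78 = 123.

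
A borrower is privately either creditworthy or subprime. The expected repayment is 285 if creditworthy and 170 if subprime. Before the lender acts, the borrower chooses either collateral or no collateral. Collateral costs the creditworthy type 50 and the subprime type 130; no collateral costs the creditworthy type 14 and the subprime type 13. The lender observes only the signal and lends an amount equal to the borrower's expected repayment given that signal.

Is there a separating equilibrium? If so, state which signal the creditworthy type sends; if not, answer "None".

Try creditworthy → collateral, subprime → no collateral:
  Under separation the lender infers type exactly: collateral → creditworthy (pays 285), no collateral → subprime (pays 170).
  Creditworthy: collateral gives 285 − 50 = 235; no collateral gives 170 − 14 = 156. No deviation. ✓
  Subprime: no collateral gives 170 − 13 = 157; collateral gives 285 − 130 = 155. No deviation. ✓
Both hold — the creditworthy type sends collateral.

collateral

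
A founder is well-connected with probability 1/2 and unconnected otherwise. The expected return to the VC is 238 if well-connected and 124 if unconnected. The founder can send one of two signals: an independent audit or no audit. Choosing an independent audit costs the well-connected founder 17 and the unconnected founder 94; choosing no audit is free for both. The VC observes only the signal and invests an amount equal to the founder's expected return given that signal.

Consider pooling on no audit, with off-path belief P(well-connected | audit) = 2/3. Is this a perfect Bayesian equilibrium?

No

At the pooled signal (no audit) the VC holds the prior 1/2 and pays 1/2·238 + 1/2·124 = 181. Off-path (audit) belief 2/3 gives 2/3·238 + 1/3·124 = 200.
Well-connected: no audit gives 181 − 0 = 181; audit gives 200 − 17 = 183. Deviates. ✗
Unconnected: no audit gives 181 − 0 = 181; audit gives 200 − 94 = 106. Stays. ✓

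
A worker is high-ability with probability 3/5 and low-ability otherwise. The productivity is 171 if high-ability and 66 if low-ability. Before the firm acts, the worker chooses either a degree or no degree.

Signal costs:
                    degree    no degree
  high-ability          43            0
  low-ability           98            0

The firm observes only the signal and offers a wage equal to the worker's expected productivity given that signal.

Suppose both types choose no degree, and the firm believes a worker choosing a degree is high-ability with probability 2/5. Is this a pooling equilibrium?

Yes

At the pooled signal (no degree) the firm holds the prior 3/5 and pays 3/5·171 + 2/5·66 = 129. Off-path (degree) belief 2/5 gives 2/5·171 + 3/5·66 = 108.
High-ability: no degree gives 129 − 0 = 129; degree gives 108 − 43 = 65. Stays. ✓
Low-ability: no degree gives 129 − 0 = 129; degree gives 108 − 98 = 10. Stays. ✓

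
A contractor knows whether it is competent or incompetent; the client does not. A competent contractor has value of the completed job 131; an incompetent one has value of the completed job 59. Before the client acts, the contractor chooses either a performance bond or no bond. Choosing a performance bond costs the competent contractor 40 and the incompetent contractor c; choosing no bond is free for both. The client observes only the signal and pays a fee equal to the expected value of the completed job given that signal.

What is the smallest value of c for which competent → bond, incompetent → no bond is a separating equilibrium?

Under separation: bond → competent (pays 131); no bond → incompetent (pays 59).
Competent: 131 − 40 = 91 ≥ 59 − 0 = 59. Holds regardless of c. ✓
Incompetent: 59 − 0 ≥ 131 − c, so c ≥ 131 − 59 = 72.

72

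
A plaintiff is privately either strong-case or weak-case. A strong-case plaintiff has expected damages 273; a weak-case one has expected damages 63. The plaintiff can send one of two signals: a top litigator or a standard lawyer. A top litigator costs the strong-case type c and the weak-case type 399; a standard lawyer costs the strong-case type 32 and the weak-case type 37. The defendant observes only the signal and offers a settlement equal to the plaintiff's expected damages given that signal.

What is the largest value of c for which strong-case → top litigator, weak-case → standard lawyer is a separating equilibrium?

242

Under separation: top litigator → strong-case (pays 273); standard lawyer → weak-case (pays 63).
Weak-case: 63 − 37 = 26 ≥ 273 − 399 = -126. Holds regardless of c. ✓
Strong-case: 273 − c ≥ 63 − 32, so c ≤ 273 − 31 = 242.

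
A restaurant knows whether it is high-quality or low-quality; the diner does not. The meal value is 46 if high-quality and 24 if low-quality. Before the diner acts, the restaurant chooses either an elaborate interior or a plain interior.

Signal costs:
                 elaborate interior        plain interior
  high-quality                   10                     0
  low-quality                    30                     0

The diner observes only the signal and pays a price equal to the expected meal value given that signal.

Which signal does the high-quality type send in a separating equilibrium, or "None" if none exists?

elaborate interior

Try high-quality → elaborate interior, low-quality → plain interior:
  Under separation the diner infers type exactly: elaborate interior → high-quality (pays 46), plain interior → low-quality (pays 24).
  High-quality: elaborate interior gives 46 − 10 = 36; plain interior gives 24 − 0 = 24. No deviation. ✓
  Low-quality: plain interior gives 24 − 0 = 24; elaborate interior gives 46 − 30 = 16. No deviation. ✓
Both hold — the high-quality type sends elaborate interior.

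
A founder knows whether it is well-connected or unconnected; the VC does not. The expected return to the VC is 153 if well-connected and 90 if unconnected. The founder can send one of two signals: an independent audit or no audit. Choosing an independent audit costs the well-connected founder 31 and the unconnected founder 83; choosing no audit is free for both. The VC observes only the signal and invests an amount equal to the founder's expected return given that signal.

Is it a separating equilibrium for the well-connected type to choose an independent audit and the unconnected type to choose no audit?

Under separation the VC infers type exactly: audit → well-connected (pays 153), no audit → unconnected (pays 90).
Well-connected: audit gives 153 − 31 = 122; no audit gives 90 − 0 = 90. No deviation. ✓
Unconnected: no audit gives 90 − 0 = 90; audit gives 153 − 83 = 70. No deviation. ✓
Neither type gains from mimicking the other.

Yes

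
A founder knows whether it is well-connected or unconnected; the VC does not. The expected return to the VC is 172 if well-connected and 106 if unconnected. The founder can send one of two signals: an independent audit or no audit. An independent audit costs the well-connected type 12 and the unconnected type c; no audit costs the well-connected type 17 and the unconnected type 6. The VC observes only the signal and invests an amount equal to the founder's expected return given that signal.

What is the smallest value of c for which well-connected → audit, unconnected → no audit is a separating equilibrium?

72

Under separation: audit → well-connected (pays 172); no audit → unconnected (pays 106).
Well-connected: 172 − 12 = 160 ≥ 106 − 17 = 89. Holds regardless of c. ✓
Unconnected: 106 − 6 ≥ 172 − c, so c ≥ 172 − 100 = 72.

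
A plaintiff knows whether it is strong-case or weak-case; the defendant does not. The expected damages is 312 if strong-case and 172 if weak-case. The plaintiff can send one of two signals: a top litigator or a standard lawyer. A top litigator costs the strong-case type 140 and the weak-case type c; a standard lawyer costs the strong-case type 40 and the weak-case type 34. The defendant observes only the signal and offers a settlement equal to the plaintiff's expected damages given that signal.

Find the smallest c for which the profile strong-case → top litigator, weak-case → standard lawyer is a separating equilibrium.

Under separation: top litigator → strong-case (pays 312); standard lawyer → weak-case (pays 172).
Strong-case: 312 − 140 = 172 ≥ 172 − 40 = 132. Holds regardless of c. ✓
Weak-case: 172 − 34 ≥ 312 − c, so c ≥ 312 − 138 = 174.

174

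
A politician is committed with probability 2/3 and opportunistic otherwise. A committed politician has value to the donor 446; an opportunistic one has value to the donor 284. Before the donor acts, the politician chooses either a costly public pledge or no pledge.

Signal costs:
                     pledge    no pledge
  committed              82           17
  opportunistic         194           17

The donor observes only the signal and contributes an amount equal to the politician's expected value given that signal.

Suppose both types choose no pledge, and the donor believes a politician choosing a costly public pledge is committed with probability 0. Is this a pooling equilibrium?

On the equilibrium path (no pledge) the donor holds the prior 2/3 and pays 2/3·446 + 1/3·284 = 392. Off-path (pledge) belief 0 gives 0·446 + 1·284 = 284.
Committed: no pledge gives 392 − 17 = 375; pledge gives 284 − 82 = 202. Stays. ✓
Opportunistic: no pledge gives 392 − 17 = 375; pledge gives 284 − 194 = 90. Stays. ✓
Beliefs are Bayes-consistent on-path and both types best-respond.

Yes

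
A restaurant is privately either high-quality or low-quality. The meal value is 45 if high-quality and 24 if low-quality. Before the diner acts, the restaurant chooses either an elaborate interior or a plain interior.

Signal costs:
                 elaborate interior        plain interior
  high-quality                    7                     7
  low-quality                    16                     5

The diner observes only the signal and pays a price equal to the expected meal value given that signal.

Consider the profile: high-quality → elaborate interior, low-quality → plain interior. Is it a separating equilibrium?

If types separate, elaborate interior earns payment 45 and plain interior earns 24.
High-quality: elaborate interior gives 45 − 7 = 38; plain interior gives 24 − 7 = 17. No deviation. ✓
Low-quality: plain interior gives 24 − 5 = 19; elaborate interior gives 45 − 16 = 29. Would deviate. ✗

No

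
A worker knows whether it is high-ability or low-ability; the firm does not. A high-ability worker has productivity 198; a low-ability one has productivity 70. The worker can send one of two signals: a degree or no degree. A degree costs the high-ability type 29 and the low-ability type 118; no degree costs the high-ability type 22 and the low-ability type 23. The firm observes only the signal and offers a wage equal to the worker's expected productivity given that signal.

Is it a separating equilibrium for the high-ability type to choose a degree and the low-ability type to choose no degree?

If types separate, degree earns payment 198 and no degree earns 70.
High-ability: degree gives 198 − 29 = 169; no degree gives 70 − 22 = 48. No deviation. ✓
Low-ability: no degree gives 70 − 23 = 47; degree gives 198 − 118 = 80. Would deviate. ✗

No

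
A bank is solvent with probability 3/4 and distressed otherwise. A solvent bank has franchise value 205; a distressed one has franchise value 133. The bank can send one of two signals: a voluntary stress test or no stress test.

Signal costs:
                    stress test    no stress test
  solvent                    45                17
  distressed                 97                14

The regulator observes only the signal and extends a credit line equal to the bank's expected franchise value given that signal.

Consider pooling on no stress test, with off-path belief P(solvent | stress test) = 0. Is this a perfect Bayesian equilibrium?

On the equilibrium path (no stress test) the regulator holds the prior 3/4 and pays 3/4·205 + 1/4·133 = 187. Off-path (stress test) belief 0 gives 0·205 + 1·133 = 133.
Solvent: no stress test gives 187 − 17 = 170; stress test gives 133 − 45 = 88. Stays. ✓
Distressed: no stress test gives 187 − 14 = 173; stress test gives 133 − 97 = 36. Stays. ✓
Beliefs are Bayes-consistent on-path and both types best-respond.

Yes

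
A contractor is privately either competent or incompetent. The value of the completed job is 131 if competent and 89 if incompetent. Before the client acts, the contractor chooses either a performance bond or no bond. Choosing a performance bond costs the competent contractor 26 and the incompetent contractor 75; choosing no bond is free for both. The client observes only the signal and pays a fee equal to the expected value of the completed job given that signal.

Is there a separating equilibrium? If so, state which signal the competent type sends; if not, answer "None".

bond

Try competent → bond, incompetent → no bond:
  If types separate, bond earns payment 131 and no bond earns 89.
  Competent: bond gives 131 − 26 = 105; no bond gives 89 − 0 = 89. No deviation. ✓
  Incompetent: no bond gives 89 − 0 = 89; bond gives 131 − 75 = 56. No deviation. ✓
Both hold — the competent type sends bond.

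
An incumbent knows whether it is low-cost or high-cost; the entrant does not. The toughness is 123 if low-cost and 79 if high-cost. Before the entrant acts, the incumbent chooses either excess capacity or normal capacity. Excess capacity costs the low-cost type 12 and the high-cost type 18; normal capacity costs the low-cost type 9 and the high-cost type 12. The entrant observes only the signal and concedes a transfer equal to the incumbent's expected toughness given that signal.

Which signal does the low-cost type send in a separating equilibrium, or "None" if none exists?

None

Try low-cost → excess capacity, high-cost → normal capacity:
  Under separation the entrant infers type exactly: excess capacity → low-cost (pays 123), normal capacity → high-cost (pays 79).
  Low-cost: excess capacity gives 123 − 12 = 111; normal capacity gives 79 − 9 = 70. No deviation. ✓
  High-cost: normal capacity gives 79 − 12 = 67; excess capacity gives 123 − 18 = 105. Would deviate. ✗
Try low-cost → normal capacity, high-cost → excess capacity:
  Under separation the entrant infers type exactly: normal capacity → low-cost (pays 123), excess capacity → high-cost (pays 79).
  Low-cost: normal capacity gives 123 − 9 = 114; excess capacity gives 79 − 12 = 67. No deviation. ✓
  High-cost: excess capacity gives 79 − 18 = 61; normal capacity gives 123 − 12 = 111. Would deviate. ✗
Neither assignment is incentive-compatible.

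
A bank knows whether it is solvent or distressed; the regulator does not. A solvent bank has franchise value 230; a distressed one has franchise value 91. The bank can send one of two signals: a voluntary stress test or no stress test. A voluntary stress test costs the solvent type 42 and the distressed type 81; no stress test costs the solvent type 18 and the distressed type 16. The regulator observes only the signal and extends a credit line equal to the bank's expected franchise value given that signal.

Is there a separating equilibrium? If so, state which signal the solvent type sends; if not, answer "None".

None

Try solvent → stress test, distressed → no stress test:
  If types separate, stress test earns payment 230 and no stress test earns 91.
  Solvent: stress test gives 230 − 42 = 188; no stress test gives 91 − 18 = 73. No deviation. ✓
  Distressed: no stress test gives 91 − 16 = 75; stress test gives 230 − 81 = 149. Would deviate. ✗
Try solvent → no stress test, distressed → stress test:
  If types separate, no stress test earns payment 230 and stress test earns 91.
  Solvent: no stress test gives 230 − 18 = 212; stress test gives 91 − 42 = 49. No deviation. ✓
  Distressed: stress test gives 91 − 81 = 10; no stress test gives 230 − 16 = 214. Would deviate. ✗
Neither assignment is incentive-compatible.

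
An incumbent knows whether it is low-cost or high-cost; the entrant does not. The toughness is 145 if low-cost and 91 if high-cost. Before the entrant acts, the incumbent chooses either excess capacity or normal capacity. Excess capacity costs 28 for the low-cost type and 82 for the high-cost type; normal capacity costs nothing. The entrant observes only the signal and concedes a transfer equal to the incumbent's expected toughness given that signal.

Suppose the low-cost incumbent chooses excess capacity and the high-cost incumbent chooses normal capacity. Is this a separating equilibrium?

Yes

If types separate, excess capacity earns payment 145 and normal capacity earns 91.
Low-cost: excess capacity gives 145 − 28 = 117; normal capacity gives 91 − 0 = 91. No deviation. ✓
High-cost: normal capacity gives 91 − 0 = 91; excess capacity gives 145 − 82 = 63. No deviation. ✓
Both incentive constraints hold.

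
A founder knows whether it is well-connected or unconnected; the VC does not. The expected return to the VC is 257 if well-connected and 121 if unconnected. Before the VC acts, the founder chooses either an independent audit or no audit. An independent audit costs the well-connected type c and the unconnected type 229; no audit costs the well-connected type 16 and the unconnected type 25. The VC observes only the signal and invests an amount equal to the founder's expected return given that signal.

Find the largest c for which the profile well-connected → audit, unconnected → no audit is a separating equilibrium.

Under separation: audit → well-connected (pays 257); no audit → unconnected (pays 121).
Unconnected: 121 − 25 = 96 ≥ 257 − 229 = 28. Holds regardless of c. ✓
Well-connected: 257 − c ≥ 121 − 16, so c ≤ 257 − 105 = 152.

152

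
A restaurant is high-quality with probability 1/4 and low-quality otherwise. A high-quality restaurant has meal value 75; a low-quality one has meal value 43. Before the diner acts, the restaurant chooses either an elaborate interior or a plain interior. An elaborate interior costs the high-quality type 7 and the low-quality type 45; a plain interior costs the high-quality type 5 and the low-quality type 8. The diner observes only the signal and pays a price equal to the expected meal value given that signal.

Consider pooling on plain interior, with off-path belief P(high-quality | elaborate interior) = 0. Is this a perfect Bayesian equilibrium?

Yes

At the pooled signal (plain interior) the diner holds the prior 1/4 and pays 1/4·75 + 3/4·43 = 51. Off-path (elaborate interior) belief 0 gives 0·75 + 1·43 = 43.
High-quality: plain interior gives 51 − 5 = 46; elaborate interior gives 43 − 7 = 36. Stays. ✓
Low-quality: plain interior gives 51 − 8 = 43; elaborate interior gives 43 − 45 = -2. Stays. ✓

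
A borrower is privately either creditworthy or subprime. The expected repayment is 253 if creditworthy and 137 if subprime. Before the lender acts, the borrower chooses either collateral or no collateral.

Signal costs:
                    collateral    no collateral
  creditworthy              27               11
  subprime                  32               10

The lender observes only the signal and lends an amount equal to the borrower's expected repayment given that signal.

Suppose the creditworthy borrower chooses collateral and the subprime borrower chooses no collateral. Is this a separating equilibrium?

No

Under separation the lender infers type exactly: collateral → creditworthy (pays 253), no collateral → subprime (pays 137).
Creditworthy: collateral gives 253 − 27 = 226; no collateral gives 137 − 11 = 126. No deviation. ✓
Subprime: no collateral gives 137 − 10 = 127; collateral gives 253 − 32 = 221. Would deviate. ✗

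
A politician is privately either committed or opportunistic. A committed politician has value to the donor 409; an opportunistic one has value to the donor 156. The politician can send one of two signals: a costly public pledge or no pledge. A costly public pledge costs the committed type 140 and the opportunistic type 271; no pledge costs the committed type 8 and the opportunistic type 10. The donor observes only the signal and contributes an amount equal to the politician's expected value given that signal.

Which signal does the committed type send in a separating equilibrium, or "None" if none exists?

pledge

Try committed → pledge, opportunistic → no pledge:
  Under separation the donor infers type exactly: pledge → committed (pays 409), no pledge → opportunistic (pays 156).
  Committed: pledge gives 409 − 140 = 269; no pledge gives 156 − 8 = 148. No deviation. ✓
  Opportunistic: no pledge gives 156 − 10 = 146; pledge gives 409 − 271 = 138. No deviation. ✓
Both hold — the committed type sends pledge.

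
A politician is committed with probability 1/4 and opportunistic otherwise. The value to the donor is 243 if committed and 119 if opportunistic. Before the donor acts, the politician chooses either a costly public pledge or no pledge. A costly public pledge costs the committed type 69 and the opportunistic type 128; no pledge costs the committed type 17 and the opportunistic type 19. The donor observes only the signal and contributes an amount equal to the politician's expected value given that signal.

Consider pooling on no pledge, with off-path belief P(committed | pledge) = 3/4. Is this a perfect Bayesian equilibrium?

No

At the pooled signal (no pledge) the donor holds the prior 1/4 and pays 1/4·243 + 3/4·119 = 150. Off-path (pledge) belief 3/4 gives 3/4·243 + 1/4·119 = 212.
Committed: no pledge gives 150 − 17 = 133; pledge gives 212 − 69 = 143. Deviates. ✗
Opportunistic: no pledge gives 150 − 19 = 131; pledge gives 212 − 128 = 84. Stays. ✓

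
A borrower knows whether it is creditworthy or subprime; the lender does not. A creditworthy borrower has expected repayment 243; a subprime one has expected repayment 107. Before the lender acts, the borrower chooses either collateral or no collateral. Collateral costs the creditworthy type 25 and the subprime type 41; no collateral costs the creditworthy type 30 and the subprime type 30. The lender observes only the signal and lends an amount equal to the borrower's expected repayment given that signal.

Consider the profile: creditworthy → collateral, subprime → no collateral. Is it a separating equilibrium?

Under separation the lender infers type exactly: collateral → creditworthy (pays 243), no collateral → subprime (pays 107).
Creditworthy: collateral gives 243 − 25 = 218; no collateral gives 107 − 30 = 77. No deviation. ✓
Subprime: no collateral gives 107 − 30 = 77; collateral gives 243 − 41 = 202. Would deviate. ✗

No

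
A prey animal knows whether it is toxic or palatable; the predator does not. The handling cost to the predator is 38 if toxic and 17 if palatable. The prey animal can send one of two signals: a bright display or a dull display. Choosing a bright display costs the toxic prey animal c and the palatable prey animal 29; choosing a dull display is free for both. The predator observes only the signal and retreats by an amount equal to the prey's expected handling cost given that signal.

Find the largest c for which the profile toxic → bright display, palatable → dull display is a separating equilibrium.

Under separation: bright display → toxic (pays 38); dull display → palatable (pays 17).
Palatable: 17 − 0 = 17 ≥ 38 − 29 = 9. Holds regardless of c. ✓
Toxic: 38 − c ≥ 17 − 0, so c ≤ 38 − 17 = 21.

21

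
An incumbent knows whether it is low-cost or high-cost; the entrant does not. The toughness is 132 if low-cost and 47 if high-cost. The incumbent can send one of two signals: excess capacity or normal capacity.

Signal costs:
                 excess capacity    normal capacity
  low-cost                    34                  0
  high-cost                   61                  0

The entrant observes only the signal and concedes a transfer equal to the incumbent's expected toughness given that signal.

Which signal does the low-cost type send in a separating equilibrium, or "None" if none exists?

Try low-cost → excess capacity, high-cost → normal capacity:
  If types separate, excess capacity earns payment 132 and normal capacity earns 47.
  Low-cost: excess capacity gives 132 − 34 = 98; normal capacity gives 47 − 0 = 47. No deviation. ✓
  High-cost: normal capacity gives 47 − 0 = 47; excess capacity gives 132 − 61 = 71. Would deviate. ✗
Try low-cost → normal capacity, high-cost → excess capacity:
  If types separate, normal capacity earns payment 132 and excess capacity earns 47.
  Low-cost: normal capacity gives 132 − 0 = 132; excess capacity gives 47 − 34 = 13. No deviation. ✓
  High-cost: excess capacity gives 47 − 61 = -14; normal capacity gives 132 − 0 = 132. Would deviate. ✗
Neither assignment is incentive-compatible.

None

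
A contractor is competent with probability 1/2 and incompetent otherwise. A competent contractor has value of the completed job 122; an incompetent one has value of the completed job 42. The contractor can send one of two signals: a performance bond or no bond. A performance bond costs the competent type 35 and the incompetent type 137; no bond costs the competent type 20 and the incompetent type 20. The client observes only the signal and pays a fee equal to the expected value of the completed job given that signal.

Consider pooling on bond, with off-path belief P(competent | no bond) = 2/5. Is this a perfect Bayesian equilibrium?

No

At the pooled signal (bond) the client holds the prior 1/2 and pays 1/2·122 + 1/2·42 = 82. Off-path (no bond) belief 2/5 gives 2/5·122 + 3/5·42 = 74.
Competent: bond gives 82 − 35 = 47; no bond gives 74 − 20 = 54. Deviates. ✗
Incompetent: bond gives 82 − 137 = -55; no bond gives 74 − 20 = 54. Deviates. ✗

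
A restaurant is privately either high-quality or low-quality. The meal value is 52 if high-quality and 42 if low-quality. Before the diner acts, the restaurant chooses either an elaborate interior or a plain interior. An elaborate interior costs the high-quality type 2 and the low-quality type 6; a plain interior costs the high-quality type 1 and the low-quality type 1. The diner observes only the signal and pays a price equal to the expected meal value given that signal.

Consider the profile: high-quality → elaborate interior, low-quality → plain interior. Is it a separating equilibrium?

Under separation the diner infers type exactly: elaborate interior → high-quality (pays 52), plain interior → low-quality (pays 42).
High-quality: elaborate interior gives 52 − 2 = 50; plain interior gives 42 − 1 = 41. No deviation. ✓
Low-quality: plain interior gives 42 − 1 = 41; elaborate interior gives 52 − 6 = 46. Would deviate. ✗

No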